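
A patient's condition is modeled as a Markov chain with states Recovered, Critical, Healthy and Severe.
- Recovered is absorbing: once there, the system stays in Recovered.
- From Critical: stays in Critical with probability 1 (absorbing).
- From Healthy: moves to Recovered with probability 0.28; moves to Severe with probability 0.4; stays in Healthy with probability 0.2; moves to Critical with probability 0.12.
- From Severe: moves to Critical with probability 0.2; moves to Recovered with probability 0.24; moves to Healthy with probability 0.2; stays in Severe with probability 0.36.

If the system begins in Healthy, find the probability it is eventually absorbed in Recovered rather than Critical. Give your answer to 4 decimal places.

0.6370

Let h(s) be the probability of absorption at Recovered starting from transient state s. Then h(Recovered) = 1 and h(Critical) = 0. By first-step analysis:
h(Healthy) = 0.28·1 + 0.12·0 + 0.2·h(Healthy) + 0.4·h(Severe)
h(Severe) = 0.24·1 + 0.2·0 + 0.2·h(Healthy) + 0.36·h(Severe)
Solving: h(Healthy) = 0.6370, h(Severe) = 0.5741.
Starting from Healthy, the probability is 0.6370.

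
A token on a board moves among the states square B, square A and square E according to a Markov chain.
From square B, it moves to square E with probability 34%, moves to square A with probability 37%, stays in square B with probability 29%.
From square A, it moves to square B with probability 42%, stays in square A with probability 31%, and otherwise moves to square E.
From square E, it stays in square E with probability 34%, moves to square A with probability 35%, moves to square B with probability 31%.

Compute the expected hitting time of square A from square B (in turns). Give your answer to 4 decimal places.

Let t(s) be the expected number of turns to first reach square A from state s, with t(square A) = 0. Conditioning on the first turn:
t(square B) = 1 + 0.29·t(square B) + 0.34·t(square E)
t(square E) = 1 + 0.31·t(square B) + 0.34·t(square E)
Solving: t(square B) = 2.7533, t(square E) = 2.8084.
Expected turns from square B to square A: 2.7533.

2.7533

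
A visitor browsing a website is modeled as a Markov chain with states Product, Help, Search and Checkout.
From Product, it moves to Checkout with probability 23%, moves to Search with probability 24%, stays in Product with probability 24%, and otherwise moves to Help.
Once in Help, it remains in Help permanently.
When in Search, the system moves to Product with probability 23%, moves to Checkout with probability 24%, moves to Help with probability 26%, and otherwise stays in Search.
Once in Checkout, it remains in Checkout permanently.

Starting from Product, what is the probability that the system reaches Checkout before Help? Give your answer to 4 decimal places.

0.4514

Let h(s) be the probability of absorption at Checkout starting from transient state s. Then h(Checkout) = 1 and h(Help) = 0. By first-step analysis:
h(Product) = 0.24·h(Product) + 0.29·0 + 0.24·h(Search) + 0.23·1
h(Search) = 0.23·h(Product) + 0.26·0 + 0.27·h(Search) + 0.24·1
Solving: h(Product) = 0.4514, h(Search) = 0.4710.
Starting from Product, the probability is 0.4514.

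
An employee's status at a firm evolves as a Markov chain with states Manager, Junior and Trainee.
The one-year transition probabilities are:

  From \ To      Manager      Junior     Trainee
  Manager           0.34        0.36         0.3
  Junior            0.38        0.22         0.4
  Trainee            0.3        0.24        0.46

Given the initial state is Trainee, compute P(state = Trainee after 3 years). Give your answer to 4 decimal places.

0.3907

Propagate the distribution vector 3 years from Trainee.
After 0 years: (0.0000, 0.0000, 1.0000)
After 1 year: (0.3000, 0.2400, 0.4600)
After 2 years: (0.3312, 0.2712, 0.3976)
After 3 years: (0.3349, 0.2743, 0.3907)
P(in Trainee after 3 years) = 0.3907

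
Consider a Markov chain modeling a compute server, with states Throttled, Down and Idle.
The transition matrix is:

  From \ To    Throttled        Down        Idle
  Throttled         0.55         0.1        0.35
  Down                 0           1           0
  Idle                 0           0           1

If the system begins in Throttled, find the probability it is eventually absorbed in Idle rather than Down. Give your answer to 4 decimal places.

Let h(s) be the probability of absorption at Idle starting from transient state s. Then h(Idle) = 1 and h(Down) = 0. By first-step analysis:
h(Throttled) = 0.55·h(Throttled) + 0.1·0 + 0.35·1
Solving: h(Throttled) = 0.7778.
Starting from Throttled, the probability is 0.7778.

0.7778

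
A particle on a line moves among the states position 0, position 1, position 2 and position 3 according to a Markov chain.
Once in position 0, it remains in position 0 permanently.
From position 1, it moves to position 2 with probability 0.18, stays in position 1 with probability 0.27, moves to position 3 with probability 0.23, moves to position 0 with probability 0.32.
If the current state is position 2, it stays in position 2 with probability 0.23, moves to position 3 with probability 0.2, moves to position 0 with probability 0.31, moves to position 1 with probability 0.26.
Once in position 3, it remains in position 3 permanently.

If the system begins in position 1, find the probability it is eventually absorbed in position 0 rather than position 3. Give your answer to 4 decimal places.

0.5865

Let h(s) be the probability of absorption at position 0 starting from transient state s. Then h(position 0) = 1 and h(position 3) = 0. By first-step analysis:
h(position 1) = 0.32·1 + 0.27·h(position 1) + 0.18·h(position 2) + 0.23·0
h(position 2) = 0.31·1 + 0.26·h(position 1) + 0.23·h(position 2) + 0.2·0
Solving: h(position 1) = 0.5865, h(position 2) = 0.6006.
Starting from position 1, the probability is 0.5865.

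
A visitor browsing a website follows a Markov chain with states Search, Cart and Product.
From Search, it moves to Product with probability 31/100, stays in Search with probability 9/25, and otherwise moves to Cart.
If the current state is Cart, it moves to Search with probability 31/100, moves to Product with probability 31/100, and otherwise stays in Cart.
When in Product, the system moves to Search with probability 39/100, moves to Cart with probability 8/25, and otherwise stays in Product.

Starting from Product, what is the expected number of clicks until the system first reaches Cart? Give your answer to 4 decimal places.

3.0885

Let t(s) be the expected number of clicks to first reach Cart from state s, with t(Cart) = 0. Conditioning on the first click:
t(Search) = 1 + 0.36·t(Search) + 0.31·t(Product)
t(Product) = 1 + 0.39·t(Search) + 0.29·t(Product)
Solving: t(Search) = 3.0585, t(Product) = 3.0885.
Expected clicks from Product to Cart: 3.0885.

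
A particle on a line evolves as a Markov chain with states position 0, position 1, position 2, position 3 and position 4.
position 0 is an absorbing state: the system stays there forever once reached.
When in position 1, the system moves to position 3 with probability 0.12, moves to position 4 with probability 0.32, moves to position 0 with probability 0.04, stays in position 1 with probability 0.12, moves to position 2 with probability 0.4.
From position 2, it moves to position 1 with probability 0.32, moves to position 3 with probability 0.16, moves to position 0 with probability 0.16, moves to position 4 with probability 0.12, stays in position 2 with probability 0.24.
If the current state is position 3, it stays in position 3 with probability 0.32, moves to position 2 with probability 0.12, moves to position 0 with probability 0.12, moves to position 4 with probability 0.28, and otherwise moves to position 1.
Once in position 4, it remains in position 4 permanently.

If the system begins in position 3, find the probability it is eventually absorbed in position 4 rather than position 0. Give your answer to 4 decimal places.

Let h(s) be the probability of absorption at position 4 starting from transient state s. Then h(position 4) = 1 and h(position 0) = 0. By first-step analysis:
h(position 1) = 0.04·0 + 0.12·h(position 1) + 0.4·h(position 2) + 0.12·h(position 3) + 0.32·1
h(position 2) = 0.16·0 + 0.32·h(position 1) + 0.24·h(position 2) + 0.16·h(position 3) + 0.12·1
h(position 3) = 0.12·0 + 0.16·h(position 1) + 0.12·h(position 2) + 0.32·h(position 3) + 0.28·1
Solving: h(position 1) = 0.7376, h(position 2) = 0.6145, h(position 3) = 0.6937.
Starting from position 3, the probability is 0.6937.

0.6937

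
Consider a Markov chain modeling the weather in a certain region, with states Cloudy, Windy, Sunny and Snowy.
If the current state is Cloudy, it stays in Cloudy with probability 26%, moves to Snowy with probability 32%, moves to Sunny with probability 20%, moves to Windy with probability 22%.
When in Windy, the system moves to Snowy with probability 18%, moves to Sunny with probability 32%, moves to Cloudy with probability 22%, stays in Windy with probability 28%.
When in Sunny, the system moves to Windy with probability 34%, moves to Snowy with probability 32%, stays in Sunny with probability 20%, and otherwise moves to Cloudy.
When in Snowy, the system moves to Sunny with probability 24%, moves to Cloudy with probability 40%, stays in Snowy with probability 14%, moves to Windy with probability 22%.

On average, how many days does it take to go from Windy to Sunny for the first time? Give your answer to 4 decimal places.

Let t(s) be the expected number of days to first reach Sunny from state s, with t(Sunny) = 0. Conditioning on the first day:
t(Cloudy) = 1 + 0.26·t(Cloudy) + 0.22·t(Windy) + 0.32·t(Snowy)
t(Windy) = 1 + 0.22·t(Cloudy) + 0.28·t(Windy) + 0.18·t(Snowy)
t(Snowy) = 1 + 0.4·t(Cloudy) + 0.22·t(Windy) + 0.14·t(Snowy)
Solving: t(Cloudy) = 4.2048, t(Windy) = 3.6893, t(Snowy) = 4.0623.
Expected days from Windy to Sunny: 3.6893.

3.6893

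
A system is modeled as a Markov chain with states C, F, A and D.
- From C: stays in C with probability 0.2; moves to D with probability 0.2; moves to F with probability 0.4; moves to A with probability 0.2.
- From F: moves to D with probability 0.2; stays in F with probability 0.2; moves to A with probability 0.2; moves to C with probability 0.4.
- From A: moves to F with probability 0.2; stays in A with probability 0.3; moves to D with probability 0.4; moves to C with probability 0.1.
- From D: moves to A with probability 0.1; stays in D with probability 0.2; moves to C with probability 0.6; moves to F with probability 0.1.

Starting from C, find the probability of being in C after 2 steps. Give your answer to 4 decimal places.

Propagate the distribution vector 2 steps from C.
After 0 steps: (1.0000, 0.0000, 0.0000, 0.0000)
After 1 step: (0.2000, 0.4000, 0.2000, 0.2000)
After 2 steps: (0.3400, 0.2200, 0.2000, 0.2400)
P(in C after 2 steps) = 0.3400

0.3400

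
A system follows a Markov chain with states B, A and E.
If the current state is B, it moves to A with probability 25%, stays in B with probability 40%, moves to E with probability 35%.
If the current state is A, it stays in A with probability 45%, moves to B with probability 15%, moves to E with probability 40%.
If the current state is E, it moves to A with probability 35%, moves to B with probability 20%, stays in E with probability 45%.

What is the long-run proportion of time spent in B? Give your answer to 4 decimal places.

Let the stationary distribution be π with π = πP and π_1 + π_2 + π_3 = 1.
π_1 = 0.4·π_1 + 0.15·π_2 + 0.2·π_3
π_2 = 0.25·π_1 + 0.45·π_2 + 0.35·π_3
Solving with the normalization constraint gives π = (0.2273, 0.3636, 0.4091).
So the stationary probability of B is 0.2273.

0.2273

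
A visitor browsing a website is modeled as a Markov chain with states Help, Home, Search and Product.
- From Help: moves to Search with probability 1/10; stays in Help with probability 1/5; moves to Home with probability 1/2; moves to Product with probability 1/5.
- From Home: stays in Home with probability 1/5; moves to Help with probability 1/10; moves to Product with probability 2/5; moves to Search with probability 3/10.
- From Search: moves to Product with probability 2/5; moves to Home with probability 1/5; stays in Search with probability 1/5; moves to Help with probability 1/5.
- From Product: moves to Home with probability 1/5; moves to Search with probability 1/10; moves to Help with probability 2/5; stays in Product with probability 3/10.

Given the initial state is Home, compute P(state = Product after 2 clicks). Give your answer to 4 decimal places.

Propagate the distribution vector 2 clicks from Home.
After 0 clicks: (0.0000, 1.0000, 0.0000, 0.0000)
After 1 click: (0.1000, 0.2000, 0.3000, 0.4000)
After 2 clicks: (0.2600, 0.2300, 0.1700, 0.3400)
P(in Product after 2 clicks) = 0.3400

0.3400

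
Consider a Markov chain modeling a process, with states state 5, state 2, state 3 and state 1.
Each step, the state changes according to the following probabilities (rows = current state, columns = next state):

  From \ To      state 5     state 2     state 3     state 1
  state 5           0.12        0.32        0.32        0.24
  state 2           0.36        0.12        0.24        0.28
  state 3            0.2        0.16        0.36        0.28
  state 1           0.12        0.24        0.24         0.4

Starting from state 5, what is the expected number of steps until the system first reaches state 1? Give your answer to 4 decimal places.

Let t(s) be the expected number of steps to first reach state 1 from state s, with t(state 1) = 0. Conditioning on the first step:
t(state 5) = 1 + 0.12·t(state 5) + 0.32·t(state 2) + 0.32·t(state 3)
t(state 2) = 1 + 0.36·t(state 5) + 0.12·t(state 2) + 0.24·t(state 3)
t(state 3) = 1 + 0.2·t(state 5) + 0.16·t(state 2) + 0.36·t(state 3)
Solving: t(state 5) = 3.8230, t(state 2) = 3.7049, t(state 3) = 3.6834.
Expected steps from state 5 to state 1: 3.8230.

3.8230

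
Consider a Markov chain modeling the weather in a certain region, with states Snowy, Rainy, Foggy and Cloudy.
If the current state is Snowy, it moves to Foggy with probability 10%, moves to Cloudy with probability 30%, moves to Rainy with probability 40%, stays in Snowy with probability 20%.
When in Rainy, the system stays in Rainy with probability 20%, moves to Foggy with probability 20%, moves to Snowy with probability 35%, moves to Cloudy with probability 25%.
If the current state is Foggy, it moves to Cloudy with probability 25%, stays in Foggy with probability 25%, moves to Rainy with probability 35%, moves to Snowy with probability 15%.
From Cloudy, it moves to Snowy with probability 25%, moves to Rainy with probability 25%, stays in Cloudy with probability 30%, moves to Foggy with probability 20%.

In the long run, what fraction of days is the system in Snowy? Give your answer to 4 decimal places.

0.2483

Let the stationary distribution be π with π = πP and π_1 + π_2 + π_3 + π_4 = 1.
π_1 = 0.2·π_1 + 0.35·π_2 + 0.15·π_3 + 0.25·π_4
π_2 = 0.4·π_1 + 0.2·π_2 + 0.35·π_3 + 0.25·π_4
π_3 = 0.1·π_1 + 0.2·π_2 + 0.25·π_3 + 0.2·π_4
Solving with the normalization constraint gives π = (0.2483, 0.2911, 0.1844, 0.2762).
So the stationary probability of Snowy is 0.2483.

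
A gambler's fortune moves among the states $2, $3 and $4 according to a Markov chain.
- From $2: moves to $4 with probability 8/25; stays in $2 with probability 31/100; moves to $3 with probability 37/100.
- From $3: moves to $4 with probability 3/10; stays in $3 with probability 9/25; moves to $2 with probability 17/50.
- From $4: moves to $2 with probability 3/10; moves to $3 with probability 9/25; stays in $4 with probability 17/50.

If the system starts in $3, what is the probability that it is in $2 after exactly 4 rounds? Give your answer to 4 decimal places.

0.3177

Propagate the distribution vector 4 rounds from $3.
After 0 rounds: (0.0000, 1.0000, 0.0000)
After 1 round: (0.3400, 0.3600, 0.3000)
After 2 rounds: (0.3178, 0.3634, 0.3188)
After 3 rounds: (0.3177, 0.3632, 0.3191)
After 4 rounds: (0.3177, 0.3632, 0.3191)
P(in $2 after 4 rounds) = 0.3177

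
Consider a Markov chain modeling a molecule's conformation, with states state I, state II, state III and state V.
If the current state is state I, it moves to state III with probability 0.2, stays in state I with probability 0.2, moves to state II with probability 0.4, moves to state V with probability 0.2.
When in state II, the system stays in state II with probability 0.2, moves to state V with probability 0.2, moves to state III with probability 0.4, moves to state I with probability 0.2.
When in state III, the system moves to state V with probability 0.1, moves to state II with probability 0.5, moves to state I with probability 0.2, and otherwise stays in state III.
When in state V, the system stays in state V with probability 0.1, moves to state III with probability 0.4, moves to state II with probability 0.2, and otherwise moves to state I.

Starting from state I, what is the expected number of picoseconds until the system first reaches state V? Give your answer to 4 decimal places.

Let t(s) be the expected number of picoseconds to first reach state V from state s, with t(state V) = 0. Conditioning on the first picosecond:
t(state I) = 1 + 0.2·t(state I) + 0.4·t(state II) + 0.2·t(state III)
t(state II) = 1 + 0.2·t(state I) + 0.2·t(state II) + 0.4·t(state III)
t(state III) = 1 + 0.2·t(state I) + 0.5·t(state II) + 0.2·t(state III)
Solving: t(state I) = 5.7843, t(state II) = 5.8824, t(state III) = 6.3725.
Expected picoseconds from state I to state V: 5.7843.

5.7843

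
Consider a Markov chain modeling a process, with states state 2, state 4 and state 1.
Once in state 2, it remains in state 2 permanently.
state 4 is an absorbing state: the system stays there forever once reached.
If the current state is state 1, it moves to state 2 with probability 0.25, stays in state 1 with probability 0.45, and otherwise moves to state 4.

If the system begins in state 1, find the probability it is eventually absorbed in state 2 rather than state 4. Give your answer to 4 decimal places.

0.4545

Let h(s) be the probability of absorption at state 2 starting from transient state s. Then h(state 2) = 1 and h(state 4) = 0. By first-step analysis:
h(state 1) = 0.25·1 + 0.3·0 + 0.45·h(state 1)
Solving: h(state 1) = 0.4545.
Starting from state 1, the probability is 0.4545.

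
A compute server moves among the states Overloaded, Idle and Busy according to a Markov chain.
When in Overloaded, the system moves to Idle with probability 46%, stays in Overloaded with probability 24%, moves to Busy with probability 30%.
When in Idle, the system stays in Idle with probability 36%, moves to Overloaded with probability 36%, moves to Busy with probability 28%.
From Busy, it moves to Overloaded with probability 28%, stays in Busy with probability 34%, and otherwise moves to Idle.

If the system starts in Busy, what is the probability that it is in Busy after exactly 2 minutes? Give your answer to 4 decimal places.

Sum over the intermediate state after 1 minute:
P = P(Busy→Overloaded)·P(Overloaded→Busy) + P(Busy→Idle)·P(Idle→Busy) + P(Busy→Busy)·P(Busy→Busy)
  = 0.28×0.3 + 0.38×0.28 + 0.34×0.34
  = 0.0840 + 0.1064 + 0.1156 = 0.3060

0.3060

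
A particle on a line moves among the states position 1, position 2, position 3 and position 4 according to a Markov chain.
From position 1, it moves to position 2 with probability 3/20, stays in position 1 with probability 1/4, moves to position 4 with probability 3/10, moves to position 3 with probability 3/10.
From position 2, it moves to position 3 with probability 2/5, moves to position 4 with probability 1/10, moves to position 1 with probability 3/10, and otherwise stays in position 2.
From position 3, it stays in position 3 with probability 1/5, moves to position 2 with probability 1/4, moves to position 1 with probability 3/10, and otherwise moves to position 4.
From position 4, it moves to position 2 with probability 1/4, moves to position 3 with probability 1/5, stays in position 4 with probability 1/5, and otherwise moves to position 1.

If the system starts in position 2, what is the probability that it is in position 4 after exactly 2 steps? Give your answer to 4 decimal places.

0.2300

Propagate the distribution vector 2 steps from position 2.
After 0 steps: (0.0000, 1.0000, 0.0000, 0.0000)
After 1 step: (0.3000, 0.2000, 0.4000, 0.1000)
After 2 steps: (0.2900, 0.2100, 0.2700, 0.2300)
P(in position 4 after 2 steps) = 0.2300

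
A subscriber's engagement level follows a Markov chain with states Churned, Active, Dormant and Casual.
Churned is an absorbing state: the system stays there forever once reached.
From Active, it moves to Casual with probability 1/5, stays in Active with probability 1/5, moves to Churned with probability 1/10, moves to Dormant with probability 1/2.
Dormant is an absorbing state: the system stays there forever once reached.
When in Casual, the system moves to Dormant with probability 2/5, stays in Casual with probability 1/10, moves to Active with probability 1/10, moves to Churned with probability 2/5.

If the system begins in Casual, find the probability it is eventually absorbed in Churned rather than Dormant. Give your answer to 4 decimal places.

0.4714

Let h(s) be the probability of absorption at Churned starting from transient state s. Then h(Churned) = 1 and h(Dormant) = 0. By first-step analysis:
h(Active) = 0.1·1 + 0.2·h(Active) + 0.5·0 + 0.2·h(Casual)
h(Casual) = 0.4·1 + 0.1·h(Active) + 0.4·0 + 0.1·h(Casual)
Solving: h(Active) = 0.2429, h(Casual) = 0.4714.
Starting from Casual, the probability is 0.4714.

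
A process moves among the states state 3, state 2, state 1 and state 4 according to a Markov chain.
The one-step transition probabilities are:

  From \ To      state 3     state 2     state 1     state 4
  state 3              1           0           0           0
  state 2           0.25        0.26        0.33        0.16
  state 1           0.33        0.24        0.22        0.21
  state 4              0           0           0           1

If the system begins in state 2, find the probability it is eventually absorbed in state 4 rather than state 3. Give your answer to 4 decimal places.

Let h(s) be the probability of absorption at state 4 starting from transient state s. Then h(state 4) = 1 and h(state 3) = 0. By first-step analysis:
h(state 2) = 0.25·0 + 0.26·h(state 2) + 0.33·h(state 1) + 0.16·1
h(state 1) = 0.33·0 + 0.24·h(state 2) + 0.22·h(state 1) + 0.21·1
Solving: h(state 2) = 0.3898, h(state 1) = 0.3892.
Starting from state 2, the probability is 0.3898.

0.3898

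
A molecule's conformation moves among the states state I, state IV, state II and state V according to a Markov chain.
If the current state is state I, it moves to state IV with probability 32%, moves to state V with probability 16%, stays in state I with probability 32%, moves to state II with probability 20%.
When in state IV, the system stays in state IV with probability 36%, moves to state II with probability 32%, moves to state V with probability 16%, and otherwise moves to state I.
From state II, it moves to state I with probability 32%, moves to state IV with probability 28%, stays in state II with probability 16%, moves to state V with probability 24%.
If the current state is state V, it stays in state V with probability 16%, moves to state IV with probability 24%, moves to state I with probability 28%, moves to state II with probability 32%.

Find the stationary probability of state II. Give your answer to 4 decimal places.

Let the stationary distribution be π with π = πP and π_1 + π_2 + π_3 + π_4 = 1.
π_1 = 0.32·π_1 + 0.16·π_2 + 0.32·π_3 + 0.28·π_4
π_2 = 0.32·π_1 + 0.36·π_2 + 0.28·π_3 + 0.24·π_4
π_3 = 0.2·π_1 + 0.32·π_2 + 0.16·π_3 + 0.32·π_4
Solving with the normalization constraint gives π = (0.2635, 0.3080, 0.2486, 0.1799).
So the stationary probability of state II is 0.2486.

0.2486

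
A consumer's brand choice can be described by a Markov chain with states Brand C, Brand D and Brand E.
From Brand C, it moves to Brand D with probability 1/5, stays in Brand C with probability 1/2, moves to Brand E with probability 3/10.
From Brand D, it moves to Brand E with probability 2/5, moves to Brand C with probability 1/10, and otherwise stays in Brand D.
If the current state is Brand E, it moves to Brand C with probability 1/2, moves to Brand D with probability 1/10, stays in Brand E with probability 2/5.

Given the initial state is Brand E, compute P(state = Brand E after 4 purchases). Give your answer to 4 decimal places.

0.3576

Propagate the distribution vector 4 purchases from Brand E.
After 0 purchases: (0.0000, 0.0000, 1.0000)
After 1 purchase: (0.5000, 0.1000, 0.4000)
After 2 purchases: (0.4600, 0.1900, 0.3500)
After 3 purchases: (0.4240, 0.2220, 0.3540)
After 4 purchases: (0.4112, 0.2312, 0.3576)
P(in Brand E after 4 purchases) = 0.3576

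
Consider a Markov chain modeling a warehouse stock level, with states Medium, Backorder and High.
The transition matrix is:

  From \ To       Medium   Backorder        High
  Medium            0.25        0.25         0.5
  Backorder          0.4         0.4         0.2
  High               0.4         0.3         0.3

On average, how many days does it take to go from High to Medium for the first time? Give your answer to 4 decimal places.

Let t(s) be the expected number of days to first reach Medium from state s, with t(Medium) = 0. Conditioning on the first day:
t(Backorder) = 1 + 0.4·t(Backorder) + 0.2·t(High)
t(High) = 1 + 0.3·t(Backorder) + 0.3·t(High)
Solving: t(Backorder) = 2.5000, t(High) = 2.5000.
Expected days from High to Medium: 2.5000.

2.5000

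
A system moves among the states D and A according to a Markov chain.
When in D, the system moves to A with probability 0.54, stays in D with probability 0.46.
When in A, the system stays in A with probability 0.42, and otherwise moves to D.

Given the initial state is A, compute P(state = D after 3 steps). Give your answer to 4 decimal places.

0.5188

Propagate the distribution vector 3 steps from A.
After 0 steps: (0.0000, 1.0000)
After 1 step: (0.5800, 0.4200)
After 2 steps: (0.5104, 0.4896)
After 3 steps: (0.5188, 0.4812)
P(in D after 3 steps) = 0.5188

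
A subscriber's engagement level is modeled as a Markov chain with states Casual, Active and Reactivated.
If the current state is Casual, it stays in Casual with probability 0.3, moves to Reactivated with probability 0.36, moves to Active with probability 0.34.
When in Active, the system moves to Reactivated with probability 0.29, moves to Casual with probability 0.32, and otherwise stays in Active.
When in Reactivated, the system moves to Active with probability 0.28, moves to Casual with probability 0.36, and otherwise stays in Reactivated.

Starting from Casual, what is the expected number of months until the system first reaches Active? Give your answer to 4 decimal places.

Let t(s) be the expected number of months to first reach Active from state s, with t(Active) = 0. Conditioning on the first month:
t(Casual) = 1 + 0.3·t(Casual) + 0.36·t(Reactivated)
t(Reactivated) = 1 + 0.36·t(Casual) + 0.36·t(Reactivated)
Solving: t(Casual) = 3.1407, t(Reactivated) = 3.3291.
Expected months from Casual to Active: 3.1407.

3.1407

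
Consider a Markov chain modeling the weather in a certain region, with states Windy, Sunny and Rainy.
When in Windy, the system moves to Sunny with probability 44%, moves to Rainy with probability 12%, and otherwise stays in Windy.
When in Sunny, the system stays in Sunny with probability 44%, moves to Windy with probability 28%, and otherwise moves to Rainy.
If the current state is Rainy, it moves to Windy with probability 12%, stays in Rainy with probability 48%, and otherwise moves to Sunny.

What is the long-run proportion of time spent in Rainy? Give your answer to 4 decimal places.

Let the stationary distribution be π with π = πP and π_1 + π_2 + π_3 = 1.
π_1 = 0.44·π_1 + 0.28·π_2 + 0.12·π_3
π_2 = 0.44·π_1 + 0.44·π_2 + 0.4·π_3
Solving with the normalization constraint gives π = (0.2772, 0.4282, 0.2946).
So the stationary probability of Rainy is 0.2946.

0.2946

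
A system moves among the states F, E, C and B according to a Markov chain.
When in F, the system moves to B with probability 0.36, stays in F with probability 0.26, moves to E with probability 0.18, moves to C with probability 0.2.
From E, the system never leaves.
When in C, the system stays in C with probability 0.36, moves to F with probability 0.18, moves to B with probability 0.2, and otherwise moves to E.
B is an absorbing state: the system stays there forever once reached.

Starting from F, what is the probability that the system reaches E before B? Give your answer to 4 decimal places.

0.3821

Let h(s) be the probability of absorption at E starting from transient state s. Then h(E) = 1 and h(B) = 0. By first-step analysis:
h(F) = 0.26·h(F) + 0.18·1 + 0.2·h(C) + 0.36·0
h(C) = 0.18·h(F) + 0.26·1 + 0.36·h(C) + 0.2·0
Solving: h(F) = 0.3821, h(C) = 0.5137.
Starting from F, the probability is 0.3821.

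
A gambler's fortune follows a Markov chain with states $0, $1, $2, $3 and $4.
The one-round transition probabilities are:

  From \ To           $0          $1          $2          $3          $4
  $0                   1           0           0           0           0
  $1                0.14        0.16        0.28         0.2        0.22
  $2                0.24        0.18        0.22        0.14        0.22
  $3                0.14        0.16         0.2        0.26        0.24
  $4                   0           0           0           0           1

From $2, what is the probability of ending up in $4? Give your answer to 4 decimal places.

0.5208

Let h(s) be the probability of absorption at $4 starting from transient state s. Then h($4) = 1 and h($0) = 0. By first-step analysis:
h($1) = 0.14·0 + 0.16·h($1) + 0.28·h($2) + 0.2·h($3) + 0.22·1
h($2) = 0.24·0 + 0.18·h($1) + 0.22·h($2) + 0.14·h($3) + 0.22·1
h($3) = 0.14·0 + 0.16·h($1) + 0.2·h($2) + 0.26·h($3) + 0.24·1
Solving: h($1) = 0.5759, h($2) = 0.5208, h($3) = 0.5896.
Starting from $2, the probability is 0.5208.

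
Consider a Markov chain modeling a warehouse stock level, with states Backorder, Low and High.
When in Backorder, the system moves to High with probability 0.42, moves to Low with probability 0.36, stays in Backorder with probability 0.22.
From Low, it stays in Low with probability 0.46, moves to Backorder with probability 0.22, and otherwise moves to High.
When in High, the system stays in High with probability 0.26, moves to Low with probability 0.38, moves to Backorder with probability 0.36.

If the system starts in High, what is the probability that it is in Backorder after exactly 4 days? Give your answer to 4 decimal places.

Propagate the distribution vector 4 days from High.
After 0 days: (0.0000, 0.0000, 1.0000)
After 1 day: (0.3600, 0.3800, 0.2600)
After 2 days: (0.2564, 0.4032, 0.3404)
After 3 days: (0.2677, 0.4071, 0.3252)
After 4 days: (0.2655, 0.4072, 0.3273)
P(in Backorder after 4 days) = 0.2655

0.2655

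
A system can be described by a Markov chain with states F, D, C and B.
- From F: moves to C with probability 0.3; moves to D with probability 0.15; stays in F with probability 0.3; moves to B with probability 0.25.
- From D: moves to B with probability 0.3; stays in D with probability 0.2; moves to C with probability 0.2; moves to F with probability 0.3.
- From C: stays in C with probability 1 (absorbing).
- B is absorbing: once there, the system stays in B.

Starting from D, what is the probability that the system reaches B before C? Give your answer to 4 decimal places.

Let h(s) be the probability of absorption at B starting from transient state s. Then h(B) = 1 and h(C) = 0. By first-step analysis:
h(F) = 0.3·h(F) + 0.15·h(D) + 0.3·0 + 0.25·1
h(D) = 0.3·h(F) + 0.2·h(D) + 0.2·0 + 0.3·1
Solving: h(F) = 0.4757, h(D) = 0.5534.
Starting from D, the probability is 0.5534.

0.5534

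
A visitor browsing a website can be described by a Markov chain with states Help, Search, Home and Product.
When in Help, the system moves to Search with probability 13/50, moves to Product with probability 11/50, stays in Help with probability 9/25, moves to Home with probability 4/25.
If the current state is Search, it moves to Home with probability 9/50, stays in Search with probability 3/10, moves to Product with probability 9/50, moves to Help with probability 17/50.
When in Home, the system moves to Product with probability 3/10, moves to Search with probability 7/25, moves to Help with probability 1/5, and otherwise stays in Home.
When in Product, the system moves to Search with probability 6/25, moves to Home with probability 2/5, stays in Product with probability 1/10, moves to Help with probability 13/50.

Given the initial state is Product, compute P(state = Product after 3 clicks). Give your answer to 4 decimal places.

Propagate the distribution vector 3 clicks from Product.
After 0 clicks: (0.0000, 0.0000, 0.0000, 1.0000)
After 1 click: (0.2600, 0.2400, 0.4000, 0.1000)
After 2 clicks: (0.2812, 0.2756, 0.2128, 0.2304)
After 3 clicks: (0.2974, 0.2707, 0.2336, 0.1984)
P(in Product after 3 clicks) = 0.1984

0.1984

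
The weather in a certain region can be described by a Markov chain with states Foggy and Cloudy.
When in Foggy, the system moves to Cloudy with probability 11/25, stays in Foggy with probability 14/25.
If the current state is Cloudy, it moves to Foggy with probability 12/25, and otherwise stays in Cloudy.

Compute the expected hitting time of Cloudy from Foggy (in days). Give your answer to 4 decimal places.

2.2727

Let t(s) be the expected number of days to first reach Cloudy from state s, with t(Cloudy) = 0. Conditioning on the first day:
t(Foggy) = 1 + 0.56·t(Foggy)
Solving: t(Foggy) = 2.2727.
Expected days from Foggy to Cloudy: 2.2727.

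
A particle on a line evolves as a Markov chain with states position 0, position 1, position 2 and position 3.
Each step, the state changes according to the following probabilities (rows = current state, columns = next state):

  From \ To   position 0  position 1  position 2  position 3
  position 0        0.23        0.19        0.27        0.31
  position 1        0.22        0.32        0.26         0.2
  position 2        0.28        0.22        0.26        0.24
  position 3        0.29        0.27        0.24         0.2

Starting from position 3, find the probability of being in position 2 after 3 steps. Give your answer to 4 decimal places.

Propagate the distribution vector 3 steps from position 3.
After 0 steps: (0.0000, 0.0000, 0.0000, 1.0000)
After 1 step: (0.2900, 0.2700, 0.2400, 0.2000)
After 2 steps: (0.2513, 0.2483, 0.2589, 0.2415)
After 3 steps: (0.2550, 0.2494, 0.2577, 0.2380)
P(in position 2 after 3 steps) = 0.2577

0.2577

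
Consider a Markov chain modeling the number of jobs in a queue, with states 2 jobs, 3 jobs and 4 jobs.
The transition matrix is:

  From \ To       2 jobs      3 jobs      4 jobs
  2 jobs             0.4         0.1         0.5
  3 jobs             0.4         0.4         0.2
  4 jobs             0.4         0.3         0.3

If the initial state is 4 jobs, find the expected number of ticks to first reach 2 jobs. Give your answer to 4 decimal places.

2.5000

Let t(s) be the expected number of ticks to first reach 2 jobs from state s, with t(2 jobs) = 0. Conditioning on the first tick:
t(3 jobs) = 1 + 0.4·t(3 jobs) + 0.2·t(4 jobs)
t(4 jobs) = 1 + 0.3·t(3 jobs) + 0.3·t(4 jobs)
Solving: t(3 jobs) = 2.5000, t(4 jobs) = 2.5000.
Expected ticks from 4 jobs to 2 jobs: 2.5000.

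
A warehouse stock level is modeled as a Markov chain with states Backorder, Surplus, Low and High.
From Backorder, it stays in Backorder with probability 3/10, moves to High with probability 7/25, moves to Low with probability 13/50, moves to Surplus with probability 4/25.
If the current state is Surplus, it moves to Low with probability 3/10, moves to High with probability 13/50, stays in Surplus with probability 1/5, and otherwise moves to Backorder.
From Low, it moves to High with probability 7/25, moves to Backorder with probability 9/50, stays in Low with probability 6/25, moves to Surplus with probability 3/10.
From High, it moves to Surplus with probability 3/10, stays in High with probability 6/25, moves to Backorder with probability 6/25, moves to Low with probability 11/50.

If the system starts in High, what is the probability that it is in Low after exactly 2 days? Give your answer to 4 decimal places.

Propagate the distribution vector 2 days from High.
After 0 days: (0.0000, 0.0000, 0.0000, 1.0000)
After 1 day: (0.2400, 0.3000, 0.2200, 0.2400)
After 2 days: (0.2412, 0.2364, 0.2580, 0.2644)
P(in Low after 2 days) = 0.2580

0.2580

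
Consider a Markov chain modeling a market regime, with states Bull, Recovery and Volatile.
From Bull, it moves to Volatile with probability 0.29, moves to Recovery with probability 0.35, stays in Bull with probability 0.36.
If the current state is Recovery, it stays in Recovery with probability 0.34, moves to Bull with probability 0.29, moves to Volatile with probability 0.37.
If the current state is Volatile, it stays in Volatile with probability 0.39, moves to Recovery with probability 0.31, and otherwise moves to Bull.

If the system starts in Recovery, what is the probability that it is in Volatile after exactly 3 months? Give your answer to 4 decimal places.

0.3520

Propagate the distribution vector 3 months from Recovery.
After 0 months: (0.0000, 1.0000, 0.0000)
After 1 month: (0.2900, 0.3400, 0.3700)
After 2 months: (0.3140, 0.3318, 0.3542)
After 3 months: (0.3155, 0.3325, 0.3520)
P(in Volatile after 3 months) = 0.3520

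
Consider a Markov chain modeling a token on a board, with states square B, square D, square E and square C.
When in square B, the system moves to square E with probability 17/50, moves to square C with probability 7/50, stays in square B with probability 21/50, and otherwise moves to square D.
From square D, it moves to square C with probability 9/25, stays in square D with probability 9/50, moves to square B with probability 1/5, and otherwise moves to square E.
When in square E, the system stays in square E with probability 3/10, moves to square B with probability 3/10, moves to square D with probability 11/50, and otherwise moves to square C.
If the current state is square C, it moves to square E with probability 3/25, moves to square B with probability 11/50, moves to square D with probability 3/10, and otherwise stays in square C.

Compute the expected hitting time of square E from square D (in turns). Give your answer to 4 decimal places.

4.1864

Let t(s) be the expected number of turns to first reach square E from state s, with t(square E) = 0. Conditioning on the first turn:
t(square B) = 1 + 0.42·t(square B) + 0.1·t(square D) + 0.14·t(square C)
t(square D) = 1 + 0.2·t(square B) + 0.18·t(square D) + 0.36·t(square C)
t(square C) = 1 + 0.22·t(square B) + 0.3·t(square D) + 0.36·t(square C)
Solving: t(square B) = 3.5951, t(square D) = 4.1864, t(square C) = 4.7607.
Expected turns from square D to square E: 4.1864.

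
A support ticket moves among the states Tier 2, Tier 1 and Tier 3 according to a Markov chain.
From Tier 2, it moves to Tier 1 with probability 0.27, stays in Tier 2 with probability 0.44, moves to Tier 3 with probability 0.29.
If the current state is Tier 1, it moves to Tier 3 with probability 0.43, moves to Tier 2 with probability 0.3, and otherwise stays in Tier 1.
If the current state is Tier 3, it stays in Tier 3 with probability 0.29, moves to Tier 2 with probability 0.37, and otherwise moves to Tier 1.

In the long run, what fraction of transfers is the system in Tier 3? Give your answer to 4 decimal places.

0.3310

Let the stationary distribution be π with π = πP and π_1 + π_2 + π_3 = 1.
π_1 = 0.44·π_1 + 0.3·π_2 + 0.37·π_3
π_2 = 0.27·π_1 + 0.27·π_2 + 0.34·π_3
Solving with the normalization constraint gives π = (0.3758, 0.2932, 0.3310).
So the stationary probability of Tier 3 is 0.3310.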